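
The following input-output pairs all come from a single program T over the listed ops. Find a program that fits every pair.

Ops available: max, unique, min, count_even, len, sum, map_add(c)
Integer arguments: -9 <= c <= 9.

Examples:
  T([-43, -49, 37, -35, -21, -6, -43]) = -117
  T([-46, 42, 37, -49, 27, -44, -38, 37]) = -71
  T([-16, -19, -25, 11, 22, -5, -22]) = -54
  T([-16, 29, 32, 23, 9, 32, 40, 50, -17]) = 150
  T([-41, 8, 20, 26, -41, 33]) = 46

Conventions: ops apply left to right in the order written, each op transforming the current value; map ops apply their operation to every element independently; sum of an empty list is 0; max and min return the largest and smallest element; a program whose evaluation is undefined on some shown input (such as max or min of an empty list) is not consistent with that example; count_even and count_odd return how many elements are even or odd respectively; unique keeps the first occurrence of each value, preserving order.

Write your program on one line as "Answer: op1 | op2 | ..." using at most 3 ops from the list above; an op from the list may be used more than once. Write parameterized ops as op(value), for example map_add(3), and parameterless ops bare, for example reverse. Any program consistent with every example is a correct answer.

unique | sum

Check, running the answer program on each example:
  [-43, -49, 37, -35, -21, -6, -43] -> [-43, -49, 37, -35, -21, -6] -> -117
  [-46, 42, 37, -49, 27, -44, -38, 37] -> [-46, 42, 37, -49, 27, -44, -38] -> -71
  [-16, -19, -25, 11, 22, -5, -22] -> [-16, -19, -25, 11, 22, -5, -22] -> -54
  [-16, 29, 32, 23, 9, 32, 40, 50, -17] -> [-16, 29, 32, 23, 9, 40, 50, -17] -> 150
  [-41, 8, 20, 26, -41, 33] -> [-41, 8, 20, 26, 33] -> 46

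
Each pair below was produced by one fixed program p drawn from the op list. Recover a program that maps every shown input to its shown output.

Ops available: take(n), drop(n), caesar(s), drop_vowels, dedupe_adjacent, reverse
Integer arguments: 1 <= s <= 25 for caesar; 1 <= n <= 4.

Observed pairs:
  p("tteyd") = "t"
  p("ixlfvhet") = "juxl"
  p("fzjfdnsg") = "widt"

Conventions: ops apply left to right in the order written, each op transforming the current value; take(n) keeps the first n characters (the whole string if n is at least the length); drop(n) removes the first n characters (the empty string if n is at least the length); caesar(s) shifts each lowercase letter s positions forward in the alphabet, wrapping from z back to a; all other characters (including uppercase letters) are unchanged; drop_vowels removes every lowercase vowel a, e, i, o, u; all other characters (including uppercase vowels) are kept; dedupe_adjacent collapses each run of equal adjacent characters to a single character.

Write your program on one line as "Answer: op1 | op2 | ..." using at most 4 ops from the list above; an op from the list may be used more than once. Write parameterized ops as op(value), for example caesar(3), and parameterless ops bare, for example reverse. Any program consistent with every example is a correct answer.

caesar(21) | drop(4) | reverse | caesar(21)

Check, running the answer program on each example:
  "tteyd" -> "oozty" -> "y" -> "y" -> "t"
  "ixlfvhet" -> "dsgaqczo" -> "qczo" -> "ozcq" -> "juxl"
  "fzjfdnsg" -> "aueayinb" -> "yinb" -> "bniy" -> "widt"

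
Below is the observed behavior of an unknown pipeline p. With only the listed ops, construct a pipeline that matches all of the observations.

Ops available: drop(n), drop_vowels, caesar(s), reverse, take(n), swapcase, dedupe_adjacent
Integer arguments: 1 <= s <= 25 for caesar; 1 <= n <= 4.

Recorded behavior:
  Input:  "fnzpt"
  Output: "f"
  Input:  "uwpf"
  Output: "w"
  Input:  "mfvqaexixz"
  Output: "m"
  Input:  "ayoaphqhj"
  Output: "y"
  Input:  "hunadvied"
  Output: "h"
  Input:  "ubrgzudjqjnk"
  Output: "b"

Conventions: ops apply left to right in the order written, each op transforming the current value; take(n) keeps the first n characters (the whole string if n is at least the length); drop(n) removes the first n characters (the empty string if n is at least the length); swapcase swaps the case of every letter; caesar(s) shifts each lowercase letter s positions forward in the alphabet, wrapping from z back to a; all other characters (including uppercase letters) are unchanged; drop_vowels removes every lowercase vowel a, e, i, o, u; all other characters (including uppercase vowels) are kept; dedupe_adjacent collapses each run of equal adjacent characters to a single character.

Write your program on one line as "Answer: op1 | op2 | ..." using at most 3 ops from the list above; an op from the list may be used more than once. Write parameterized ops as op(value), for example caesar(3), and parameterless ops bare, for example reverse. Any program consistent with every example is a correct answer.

drop_vowels | dedupe_adjacent | take(1)

Check, running the answer program on each example:
  "fnzpt" -> "fnzpt" -> "fnzpt" -> "f"
  "uwpf" -> "wpf" -> "wpf" -> "w"
  "mfvqaexixz" -> "mfvqxxz" -> "mfvqxz" -> "m"
  "ayoaphqhj" -> "yphqhj" -> "yphqhj" -> "y"
  "hunadvied" -> "hndvd" -> "hndvd" -> "h"
  "ubrgzudjqjnk" -> "brgzdjqjnk" -> "brgzdjqjnk" -> "b"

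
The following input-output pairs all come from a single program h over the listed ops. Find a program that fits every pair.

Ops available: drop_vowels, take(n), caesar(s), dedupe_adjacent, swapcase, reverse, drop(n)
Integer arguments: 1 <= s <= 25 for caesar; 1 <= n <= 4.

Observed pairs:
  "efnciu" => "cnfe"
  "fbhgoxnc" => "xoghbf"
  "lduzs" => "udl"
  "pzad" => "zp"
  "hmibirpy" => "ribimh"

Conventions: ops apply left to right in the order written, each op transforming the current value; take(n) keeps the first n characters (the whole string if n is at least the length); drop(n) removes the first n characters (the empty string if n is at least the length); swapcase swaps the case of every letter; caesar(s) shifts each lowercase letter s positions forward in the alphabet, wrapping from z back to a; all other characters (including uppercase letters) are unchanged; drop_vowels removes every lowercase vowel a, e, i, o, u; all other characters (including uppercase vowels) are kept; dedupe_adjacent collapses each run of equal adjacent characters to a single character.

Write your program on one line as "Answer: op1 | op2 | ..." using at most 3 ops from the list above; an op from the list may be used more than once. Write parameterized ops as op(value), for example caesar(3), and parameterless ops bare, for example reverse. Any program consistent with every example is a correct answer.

reverse | drop(2)

Check, running the answer program on each example:
  "efnciu" -> "uicnfe" -> "cnfe"
  "fbhgoxnc" -> "cnxoghbf" -> "xoghbf"
  "lduzs" -> "szudl" -> "udl"
  "pzad" -> "dazp" -> "zp"
  "hmibirpy" -> "ypribimh" -> "ribimh"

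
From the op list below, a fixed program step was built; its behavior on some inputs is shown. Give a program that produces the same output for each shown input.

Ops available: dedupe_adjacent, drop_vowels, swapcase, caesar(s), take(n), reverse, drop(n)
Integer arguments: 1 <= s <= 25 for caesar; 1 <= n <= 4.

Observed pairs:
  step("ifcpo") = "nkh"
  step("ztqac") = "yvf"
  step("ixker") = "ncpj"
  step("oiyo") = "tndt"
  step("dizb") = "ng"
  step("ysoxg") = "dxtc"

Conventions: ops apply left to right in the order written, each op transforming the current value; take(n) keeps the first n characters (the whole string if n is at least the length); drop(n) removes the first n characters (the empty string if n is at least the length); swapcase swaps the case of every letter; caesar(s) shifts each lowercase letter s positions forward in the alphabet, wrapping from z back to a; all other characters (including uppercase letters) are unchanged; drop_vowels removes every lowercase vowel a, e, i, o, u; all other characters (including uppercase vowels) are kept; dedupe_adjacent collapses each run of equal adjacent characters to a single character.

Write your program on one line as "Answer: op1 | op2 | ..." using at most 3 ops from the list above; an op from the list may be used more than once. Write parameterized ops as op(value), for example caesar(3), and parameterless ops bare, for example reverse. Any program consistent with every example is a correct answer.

caesar(5) | take(4) | drop_vowels

Check, running the answer program on each example:
  "ifcpo" -> "nkhut" -> "nkhu" -> "nkh"
  "ztqac" -> "eyvfh" -> "eyvf" -> "yvf"
  "ixker" -> "ncpjw" -> "ncpj" -> "ncpj"
  "oiyo" -> "tndt" -> "tndt" -> "tndt"
  "dizb" -> "ineg" -> "ineg" -> "ng"
  "ysoxg" -> "dxtcl" -> "dxtc" -> "dxtc"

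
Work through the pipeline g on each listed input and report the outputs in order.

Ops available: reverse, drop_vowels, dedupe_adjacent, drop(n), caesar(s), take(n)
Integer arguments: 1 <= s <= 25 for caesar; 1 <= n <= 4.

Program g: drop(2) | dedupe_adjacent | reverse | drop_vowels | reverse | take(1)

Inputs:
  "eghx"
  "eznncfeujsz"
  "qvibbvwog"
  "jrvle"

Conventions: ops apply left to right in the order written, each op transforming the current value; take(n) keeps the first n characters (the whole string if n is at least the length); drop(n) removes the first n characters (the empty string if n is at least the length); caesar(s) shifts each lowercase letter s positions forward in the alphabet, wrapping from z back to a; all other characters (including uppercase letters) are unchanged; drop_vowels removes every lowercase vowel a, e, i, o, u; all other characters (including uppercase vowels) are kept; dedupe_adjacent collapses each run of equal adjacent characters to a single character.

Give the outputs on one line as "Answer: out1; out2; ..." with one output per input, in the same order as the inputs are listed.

Execution, op by op:
  "eghx" -> "hx" -> "hx" -> "xh" -> "xh" -> "hx" -> "h"
  "eznncfeujsz" -> "nncfeujsz" -> "ncfeujsz" -> "zsjuefcn" -> "zsjfcn" -> "ncfjsz" -> "n"
  "qvibbvwog" -> "ibbvwog" -> "ibvwog" -> "gowvbi" -> "gwvb" -> "bvwg" -> "b"
  "jrvle" -> "vle" -> "vle" -> "elv" -> "lv" -> "vl" -> "v"

"h"; "n"; "b"; "v"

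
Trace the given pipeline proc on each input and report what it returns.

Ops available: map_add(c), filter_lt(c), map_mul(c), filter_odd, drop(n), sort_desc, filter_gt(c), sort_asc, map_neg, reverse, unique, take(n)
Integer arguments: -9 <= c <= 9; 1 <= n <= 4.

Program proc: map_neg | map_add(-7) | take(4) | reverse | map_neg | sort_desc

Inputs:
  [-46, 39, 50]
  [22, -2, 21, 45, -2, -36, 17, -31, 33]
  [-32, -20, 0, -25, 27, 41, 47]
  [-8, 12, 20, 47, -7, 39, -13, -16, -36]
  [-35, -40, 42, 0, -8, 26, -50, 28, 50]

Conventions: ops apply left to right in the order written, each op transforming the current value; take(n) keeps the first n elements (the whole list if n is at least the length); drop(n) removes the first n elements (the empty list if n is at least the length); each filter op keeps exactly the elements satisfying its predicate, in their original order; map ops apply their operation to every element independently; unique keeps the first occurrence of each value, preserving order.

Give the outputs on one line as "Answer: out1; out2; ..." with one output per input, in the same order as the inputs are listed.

[57, 46, -39]; [52, 29, 28, 5]; [7, -13, -18, -25]; [54, 27, 19, -1]; [49, 7, -28, -33]

Execution, op by op:
  [-46, 39, 50] -> [46, -39, -50] -> [39, -46, -57] -> [39, -46, -57] -> [-57, -46, 39] -> [57, 46, -39] -> [57, 46, -39]
  [22, -2, 21, 45, -2, -36, 17, -31, 33] -> [-22, 2, -21, -45, 2, 36, -17, 31, -33] -> [-29, -5, -28, -52, -5, 29, -24, 24, -40] -> [-29, -5, -28, -52] -> [-52, -28, -5, -29] -> [52, 28, 5, 29] -> [52, 29, 28, 5]
  [-32, -20, 0, -25, 27, 41, 47] -> [32, 20, 0, 25, -27, -41, -47] -> [25, 13, -7, 18, -34, -48, -54] -> [25, 13, -7, 18] -> [18, -7, 13, 25] -> [-18, 7, -13, -25] -> [7, -13, -18, -25]
  [-8, 12, 20, 47, -7, 39, -13, -16, -36] -> [8, -12, -20, -47, 7, -39, 13, 16, 36] -> [1, -19, -27, -54, 0, -46, 6, 9, 29] -> [1, -19, -27, -54] -> [-54, -27, -19, 1] -> [54, 27, 19, -1] -> [54, 27, 19, -1]
  [-35, -40, 42, 0, -8, 26, -50, 28, 50] -> [35, 40, -42, 0, 8, -26, 50, -28, -50] -> [28, 33, -49, -7, 1, -33, 43, -35, -57] -> [28, 33, -49, -7] -> [-7, -49, 33, 28] -> [7, 49, -33, -28] -> [49, 7, -28, -33]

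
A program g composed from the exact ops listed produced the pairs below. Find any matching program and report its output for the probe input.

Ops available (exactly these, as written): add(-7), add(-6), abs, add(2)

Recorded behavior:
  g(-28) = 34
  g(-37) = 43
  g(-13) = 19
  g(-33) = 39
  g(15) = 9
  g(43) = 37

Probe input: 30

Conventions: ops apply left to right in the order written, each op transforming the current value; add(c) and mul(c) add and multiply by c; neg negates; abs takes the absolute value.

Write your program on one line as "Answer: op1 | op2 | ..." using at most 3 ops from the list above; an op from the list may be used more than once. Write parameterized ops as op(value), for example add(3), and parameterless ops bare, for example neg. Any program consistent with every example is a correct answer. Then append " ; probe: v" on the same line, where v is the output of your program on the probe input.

add(-6) | abs ; probe: 24

Check, running the answer program on each example:
  -28 -> -34 -> 34
  -37 -> -43 -> 43
  -13 -> -19 -> 19
  -33 -> -39 -> 39
  15 -> 9 -> 9
  43 -> 37 -> 37
  probe: 30 -> 24 -> 24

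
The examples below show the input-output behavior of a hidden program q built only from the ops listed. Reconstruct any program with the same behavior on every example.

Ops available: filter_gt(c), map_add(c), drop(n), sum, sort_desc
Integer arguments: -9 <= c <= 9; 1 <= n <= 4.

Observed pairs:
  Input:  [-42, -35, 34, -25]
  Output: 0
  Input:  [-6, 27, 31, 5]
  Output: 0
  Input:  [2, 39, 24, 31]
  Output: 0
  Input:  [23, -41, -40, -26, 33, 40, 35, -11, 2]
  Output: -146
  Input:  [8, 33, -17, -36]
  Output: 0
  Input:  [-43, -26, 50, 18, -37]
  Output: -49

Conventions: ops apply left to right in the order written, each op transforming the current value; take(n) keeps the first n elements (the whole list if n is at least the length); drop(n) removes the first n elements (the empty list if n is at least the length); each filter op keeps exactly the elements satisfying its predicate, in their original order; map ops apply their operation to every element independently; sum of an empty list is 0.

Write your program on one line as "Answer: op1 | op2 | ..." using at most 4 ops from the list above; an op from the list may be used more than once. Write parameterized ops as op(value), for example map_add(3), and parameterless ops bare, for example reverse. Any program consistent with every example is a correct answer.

sort_desc | drop(4) | map_add(-6) | sum

Check, running the answer program on each example:
  [-42, -35, 34, -25] -> [34, -25, -35, -42] -> [] -> [] -> 0
  [-6, 27, 31, 5] -> [31, 27, 5, -6] -> [] -> [] -> 0
  [2, 39, 24, 31] -> [39, 31, 24, 2] -> [] -> [] -> 0
  [23, -41, -40, -26, 33, 40, 35, -11, 2] -> [40, 35, 33, 23, 2, -11, -26, -40, -41] -> [2, -11, -26, -40, -41] -> [-4, -17, -32, -46, -47] -> -146
  [8, 33, -17, -36] -> [33, 8, -17, -36] -> [] -> [] -> 0
  [-43, -26, 50, 18, -37] -> [50, 18, -26, -37, -43] -> [-43] -> [-49] -> -49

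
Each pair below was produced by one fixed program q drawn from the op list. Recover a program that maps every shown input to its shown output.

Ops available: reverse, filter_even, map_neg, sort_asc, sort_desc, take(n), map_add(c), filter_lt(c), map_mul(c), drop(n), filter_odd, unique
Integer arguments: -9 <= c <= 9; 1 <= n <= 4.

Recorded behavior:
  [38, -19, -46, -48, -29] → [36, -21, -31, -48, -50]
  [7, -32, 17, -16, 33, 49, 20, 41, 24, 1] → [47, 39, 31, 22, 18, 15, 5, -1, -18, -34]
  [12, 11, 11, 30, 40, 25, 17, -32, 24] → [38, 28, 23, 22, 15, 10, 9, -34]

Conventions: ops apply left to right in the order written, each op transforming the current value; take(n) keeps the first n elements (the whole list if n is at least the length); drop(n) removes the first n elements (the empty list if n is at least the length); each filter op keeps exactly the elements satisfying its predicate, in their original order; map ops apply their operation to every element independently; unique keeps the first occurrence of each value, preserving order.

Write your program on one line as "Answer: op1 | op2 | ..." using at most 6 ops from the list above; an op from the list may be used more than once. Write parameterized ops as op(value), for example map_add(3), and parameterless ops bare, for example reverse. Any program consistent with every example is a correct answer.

sort_desc | reverse | unique | map_add(-2) | sort_desc

Check, running the answer program on each example:
  [38, -19, -46, -48, -29] -> [38, -19, -29, -46, -48] -> [-48, -46, -29, -19, 38] -> [-48, -46, -29, -19, 38] -> [-50, -48, -31, -21, 36] -> [36, -21, -31, -48, -50]
  [7, -32, 17, -16, 33, 49, 20, 41, 24, 1] -> [49, 41, 33, 24, 20, 17, 7, 1, -16, -32] -> [-32, -16, 1, 7, 17, 20, 24, 33, 41, 49] -> [-32, -16, 1, 7, 17, 20, 24, 33, 41, 49] -> [-34, -18, -1, 5, 15, 18, 22, 31, 39, 47] -> [47, 39, 31, 22, 18, 15, 5, -1, -18, -34]
  [12, 11, 11, 30, 40, 25, 17, -32, 24] -> [40, 30, 25, 24, 17, 12, 11, 11, -32] -> [-32, 11, 11, 12, 17, 24, 25, 30, 40] -> [-32, 11, 12, 17, 24, 25, 30, 40] -> [-34, 9, 10, 15, 22, 23, 28, 38] -> [38, 28, 23, 22, 15, 10, 9, -34]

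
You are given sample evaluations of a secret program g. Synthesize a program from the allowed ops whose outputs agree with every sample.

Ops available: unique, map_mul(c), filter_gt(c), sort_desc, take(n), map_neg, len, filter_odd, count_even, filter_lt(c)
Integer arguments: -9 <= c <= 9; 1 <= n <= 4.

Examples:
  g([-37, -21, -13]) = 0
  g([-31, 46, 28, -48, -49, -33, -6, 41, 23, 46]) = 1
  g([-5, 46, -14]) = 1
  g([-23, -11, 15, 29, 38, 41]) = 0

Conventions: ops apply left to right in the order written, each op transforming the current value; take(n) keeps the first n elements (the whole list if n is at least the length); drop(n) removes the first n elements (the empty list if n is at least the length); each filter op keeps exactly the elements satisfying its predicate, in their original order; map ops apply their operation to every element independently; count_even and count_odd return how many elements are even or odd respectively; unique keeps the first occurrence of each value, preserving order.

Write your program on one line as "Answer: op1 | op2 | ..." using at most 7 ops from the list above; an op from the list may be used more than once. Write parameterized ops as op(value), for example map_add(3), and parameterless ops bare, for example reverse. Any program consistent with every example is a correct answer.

filter_lt(2) | take(2) | map_neg | sort_desc | filter_gt(5) | count_even

Check, running the answer program on each example:
  [-37, -21, -13] -> [-37, -21, -13] -> [-37, -21] -> [37, 21] -> [37, 21] -> [37, 21] -> 0
  [-31, 46, 28, -48, -49, -33, -6, 41, 23, 46] -> [-31, -48, -49, -33, -6] -> [-31, -48] -> [31, 48] -> [48, 31] -> [48, 31] -> 1
  [-5, 46, -14] -> [-5, -14] -> [-5, -14] -> [5, 14] -> [14, 5] -> [14] -> 1
  [-23, -11, 15, 29, 38, 41] -> [-23, -11] -> [-23, -11] -> [23, 11] -> [23, 11] -> [23, 11] -> 0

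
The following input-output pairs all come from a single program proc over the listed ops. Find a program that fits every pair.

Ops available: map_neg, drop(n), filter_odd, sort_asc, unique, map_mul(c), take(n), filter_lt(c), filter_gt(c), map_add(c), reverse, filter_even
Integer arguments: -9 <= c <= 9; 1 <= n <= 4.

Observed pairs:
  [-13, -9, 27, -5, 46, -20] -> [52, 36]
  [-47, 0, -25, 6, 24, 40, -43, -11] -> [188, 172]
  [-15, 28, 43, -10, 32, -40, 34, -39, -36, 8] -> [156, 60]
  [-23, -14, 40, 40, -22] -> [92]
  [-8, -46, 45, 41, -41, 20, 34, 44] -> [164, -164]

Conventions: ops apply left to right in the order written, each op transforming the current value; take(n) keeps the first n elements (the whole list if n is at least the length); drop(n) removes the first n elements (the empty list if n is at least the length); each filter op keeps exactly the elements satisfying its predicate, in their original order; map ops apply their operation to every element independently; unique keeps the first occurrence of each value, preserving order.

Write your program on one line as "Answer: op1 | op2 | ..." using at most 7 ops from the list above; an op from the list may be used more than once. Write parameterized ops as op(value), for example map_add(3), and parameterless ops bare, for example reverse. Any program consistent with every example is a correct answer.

filter_odd | reverse | map_mul(4) | sort_asc | map_neg | take(2)

Check, running the answer program on each example:
  [-13, -9, 27, -5, 46, -20] -> [-13, -9, 27, -5] -> [-5, 27, -9, -13] -> [-20, 108, -36, -52] -> [-52, -36, -20, 108] -> [52, 36, 20, -108] -> [52, 36]
  [-47, 0, -25, 6, 24, 40, -43, -11] -> [-47, -25, -43, -11] -> [-11, -43, -25, -47] -> [-44, -172, -100, -188] -> [-188, -172, -100, -44] -> [188, 172, 100, 44] -> [188, 172]
  [-15, 28, 43, -10, 32, -40, 34, -39, -36, 8] -> [-15, 43, -39] -> [-39, 43, -15] -> [-156, 172, -60] -> [-156, -60, 172] -> [156, 60, -172] -> [156, 60]
  [-23, -14, 40, 40, -22] -> [-23] -> [-23] -> [-92] -> [-92] -> [92] -> [92]
  [-8, -46, 45, 41, -41, 20, 34, 44] -> [45, 41, -41] -> [-41, 41, 45] -> [-164, 164, 180] -> [-164, 164, 180] -> [164, -164, -180] -> [164, -164]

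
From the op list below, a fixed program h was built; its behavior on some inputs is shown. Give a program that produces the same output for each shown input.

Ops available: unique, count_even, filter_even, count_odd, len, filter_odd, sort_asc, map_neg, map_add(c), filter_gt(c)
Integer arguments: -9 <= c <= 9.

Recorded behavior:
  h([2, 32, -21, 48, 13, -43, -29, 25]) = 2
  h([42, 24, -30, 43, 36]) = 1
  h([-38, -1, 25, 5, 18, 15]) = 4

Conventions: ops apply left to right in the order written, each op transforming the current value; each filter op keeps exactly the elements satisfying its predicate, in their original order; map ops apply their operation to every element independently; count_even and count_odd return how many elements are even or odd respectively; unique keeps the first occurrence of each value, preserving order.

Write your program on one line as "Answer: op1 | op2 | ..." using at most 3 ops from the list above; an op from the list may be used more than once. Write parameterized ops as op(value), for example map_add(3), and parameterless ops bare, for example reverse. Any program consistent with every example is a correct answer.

filter_gt(-9) | sort_asc | count_odd

Check, running the answer program on each example:
  [2, 32, -21, 48, 13, -43, -29, 25] -> [2, 32, 48, 13, 25] -> [2, 13, 25, 32, 48] -> 2
  [42, 24, -30, 43, 36] -> [42, 24, 43, 36] -> [24, 36, 42, 43] -> 1
  [-38, -1, 25, 5, 18, 15] -> [-1, 25, 5, 18, 15] -> [-1, 5, 15, 18, 25] -> 4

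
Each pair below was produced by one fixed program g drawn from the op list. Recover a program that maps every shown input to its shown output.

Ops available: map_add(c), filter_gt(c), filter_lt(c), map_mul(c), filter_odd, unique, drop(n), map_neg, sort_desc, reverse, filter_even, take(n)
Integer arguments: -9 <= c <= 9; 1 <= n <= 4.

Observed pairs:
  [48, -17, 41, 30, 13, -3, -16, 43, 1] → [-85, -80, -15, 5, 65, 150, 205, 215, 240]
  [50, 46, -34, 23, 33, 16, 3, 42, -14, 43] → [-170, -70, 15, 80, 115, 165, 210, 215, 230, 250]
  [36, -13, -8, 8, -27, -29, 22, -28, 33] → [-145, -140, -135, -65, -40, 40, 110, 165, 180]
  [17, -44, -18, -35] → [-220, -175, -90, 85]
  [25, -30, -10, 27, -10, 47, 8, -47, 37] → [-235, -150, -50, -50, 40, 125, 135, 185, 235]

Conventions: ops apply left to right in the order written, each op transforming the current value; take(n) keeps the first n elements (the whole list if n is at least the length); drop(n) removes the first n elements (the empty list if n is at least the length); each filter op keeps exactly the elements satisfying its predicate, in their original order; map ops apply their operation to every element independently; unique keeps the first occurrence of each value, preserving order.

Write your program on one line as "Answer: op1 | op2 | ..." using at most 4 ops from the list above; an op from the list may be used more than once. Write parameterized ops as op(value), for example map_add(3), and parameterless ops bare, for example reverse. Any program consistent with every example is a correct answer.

sort_desc | reverse | map_mul(-5) | map_neg

Check, running the answer program on each example:
  [48, -17, 41, 30, 13, -3, -16, 43, 1] -> [48, 43, 41, 30, 13, 1, -3, -16, -17] -> [-17, -16, -3, 1, 13, 30, 41, 43, 48] -> [85, 80, 15, -5, -65, -150, -205, -215, -240] -> [-85, -80, -15, 5, 65, 150, 205, 215, 240]
  [50, 46, -34, 23, 33, 16, 3, 42, -14, 43] -> [50, 46, 43, 42, 33, 23, 16, 3, -14, -34] -> [-34, -14, 3, 16, 23, 33, 42, 43, 46, 50] -> [170, 70, -15, -80, -115, -165, -210, -215, -230, -250] -> [-170, -70, 15, 80, 115, 165, 210, 215, 230, 250]
  [36, -13, -8, 8, -27, -29, 22, -28, 33] -> [36, 33, 22, 8, -8, -13, -27, -28, -29] -> [-29, -28, -27, -13, -8, 8, 22, 33, 36] -> [145, 140, 135, 65, 40, -40, -110, -165, -180] -> [-145, -140, -135, -65, -40, 40, 110, 165, 180]
  [17, -44, -18, -35] -> [17, -18, -35, -44] -> [-44, -35, -18, 17] -> [220, 175, 90, -85] -> [-220, -175, -90, 85]
  [25, -30, -10, 27, -10, 47, 8, -47, 37] -> [47, 37, 27, 25, 8, -10, -10, -30, -47] -> [-47, -30, -10, -10, 8, 25, 27, 37, 47] -> [235, 150, 50, 50, -40, -125, -135, -185, -235] -> [-235, -150, -50, -50, 40, 125, 135, 185, 235]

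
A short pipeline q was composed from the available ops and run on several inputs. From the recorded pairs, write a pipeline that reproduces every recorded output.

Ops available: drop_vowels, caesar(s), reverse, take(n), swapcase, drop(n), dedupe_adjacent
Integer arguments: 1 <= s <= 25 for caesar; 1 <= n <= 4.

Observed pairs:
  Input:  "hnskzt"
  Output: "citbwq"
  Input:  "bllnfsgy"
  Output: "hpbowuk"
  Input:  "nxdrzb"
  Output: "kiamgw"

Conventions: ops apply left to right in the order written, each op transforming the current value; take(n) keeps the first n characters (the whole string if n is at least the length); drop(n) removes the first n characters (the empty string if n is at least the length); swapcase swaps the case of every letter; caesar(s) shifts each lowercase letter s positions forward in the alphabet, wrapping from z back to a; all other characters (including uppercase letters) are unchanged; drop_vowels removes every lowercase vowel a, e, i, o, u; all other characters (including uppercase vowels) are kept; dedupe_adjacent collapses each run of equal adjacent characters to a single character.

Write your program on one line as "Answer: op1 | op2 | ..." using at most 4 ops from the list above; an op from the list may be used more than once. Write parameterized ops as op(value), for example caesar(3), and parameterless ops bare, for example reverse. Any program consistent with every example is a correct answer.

caesar(9) | dedupe_adjacent | reverse

Check, running the answer program on each example:
  "hnskzt" -> "qwbtic" -> "qwbtic" -> "citbwq"
  "bllnfsgy" -> "kuuwobph" -> "kuwobph" -> "hpbowuk"
  "nxdrzb" -> "wgmaik" -> "wgmaik" -> "kiamgw"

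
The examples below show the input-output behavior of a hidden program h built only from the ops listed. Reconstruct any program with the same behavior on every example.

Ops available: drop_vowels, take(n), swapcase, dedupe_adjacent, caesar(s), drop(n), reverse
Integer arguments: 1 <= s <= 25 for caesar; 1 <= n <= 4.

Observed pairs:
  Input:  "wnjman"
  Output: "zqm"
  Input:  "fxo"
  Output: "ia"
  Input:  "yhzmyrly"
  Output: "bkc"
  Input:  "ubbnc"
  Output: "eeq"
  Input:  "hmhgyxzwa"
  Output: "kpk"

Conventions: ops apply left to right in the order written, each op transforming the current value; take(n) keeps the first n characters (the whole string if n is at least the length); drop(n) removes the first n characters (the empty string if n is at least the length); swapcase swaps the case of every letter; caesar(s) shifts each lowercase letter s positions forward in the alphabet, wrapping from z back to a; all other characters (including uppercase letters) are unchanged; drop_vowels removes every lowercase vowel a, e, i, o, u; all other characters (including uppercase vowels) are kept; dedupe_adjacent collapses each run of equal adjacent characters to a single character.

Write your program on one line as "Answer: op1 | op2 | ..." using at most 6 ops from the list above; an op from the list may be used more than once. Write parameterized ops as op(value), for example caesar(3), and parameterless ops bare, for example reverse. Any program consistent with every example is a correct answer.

take(4) | drop_vowels | caesar(21) | take(3) | caesar(8)

Check, running the answer program on each example:
  "wnjman" -> "wnjm" -> "wnjm" -> "rieh" -> "rie" -> "zqm"
  "fxo" -> "fxo" -> "fx" -> "as" -> "as" -> "ia"
  "yhzmyrly" -> "yhzm" -> "yhzm" -> "tcuh" -> "tcu" -> "bkc"
  "ubbnc" -> "ubbn" -> "bbn" -> "wwi" -> "wwi" -> "eeq"
  "hmhgyxzwa" -> "hmhg" -> "hmhg" -> "chcb" -> "chc" -> "kpk"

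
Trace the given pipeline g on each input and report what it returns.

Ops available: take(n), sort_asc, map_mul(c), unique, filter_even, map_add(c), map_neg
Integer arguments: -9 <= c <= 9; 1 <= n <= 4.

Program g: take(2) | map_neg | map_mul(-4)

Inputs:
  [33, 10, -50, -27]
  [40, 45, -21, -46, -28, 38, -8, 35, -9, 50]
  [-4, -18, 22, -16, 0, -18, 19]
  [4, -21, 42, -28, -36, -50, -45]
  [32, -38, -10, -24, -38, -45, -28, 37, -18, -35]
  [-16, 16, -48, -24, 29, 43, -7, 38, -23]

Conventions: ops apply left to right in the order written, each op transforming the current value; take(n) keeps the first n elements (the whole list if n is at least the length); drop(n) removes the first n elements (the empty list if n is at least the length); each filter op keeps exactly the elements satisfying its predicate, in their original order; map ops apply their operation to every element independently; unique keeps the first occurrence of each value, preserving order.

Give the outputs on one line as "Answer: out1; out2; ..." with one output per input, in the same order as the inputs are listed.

[132, 40]; [160, 180]; [-16, -72]; [16, -84]; [128, -152]; [-64, 64]

Execution, op by op:
  [33, 10, -50, -27] -> [33, 10] -> [-33, -10] -> [132, 40]
  [40, 45, -21, -46, -28, 38, -8, 35, -9, 50] -> [40, 45] -> [-40, -45] -> [160, 180]
  [-4, -18, 22, -16, 0, -18, 19] -> [-4, -18] -> [4, 18] -> [-16, -72]
  [4, -21, 42, -28, -36, -50, -45] -> [4, -21] -> [-4, 21] -> [16, -84]
  [32, -38, -10, -24, -38, -45, -28, 37, -18, -35] -> [32, -38] -> [-32, 38] -> [128, -152]
  [-16, 16, -48, -24, 29, 43, -7, 38, -23] -> [-16, 16] -> [16, -16] -> [-64, 64]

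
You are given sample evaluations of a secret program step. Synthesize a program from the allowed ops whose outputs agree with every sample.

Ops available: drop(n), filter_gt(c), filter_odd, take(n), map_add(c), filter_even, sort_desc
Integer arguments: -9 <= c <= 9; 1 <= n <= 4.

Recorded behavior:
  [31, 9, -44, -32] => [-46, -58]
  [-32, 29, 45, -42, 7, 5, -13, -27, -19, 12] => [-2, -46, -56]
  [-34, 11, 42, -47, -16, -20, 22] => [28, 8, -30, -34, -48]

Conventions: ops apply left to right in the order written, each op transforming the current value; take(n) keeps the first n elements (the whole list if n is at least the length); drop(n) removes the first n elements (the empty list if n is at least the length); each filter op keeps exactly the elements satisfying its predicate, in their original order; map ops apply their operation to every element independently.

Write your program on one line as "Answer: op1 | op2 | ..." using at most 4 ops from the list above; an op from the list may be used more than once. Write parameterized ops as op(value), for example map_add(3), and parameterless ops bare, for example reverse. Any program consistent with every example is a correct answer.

sort_desc | map_add(-7) | filter_odd | map_add(-7)

Check, running the answer program on each example:
  [31, 9, -44, -32] -> [31, 9, -32, -44] -> [24, 2, -39, -51] -> [-39, -51] -> [-46, -58]
  [-32, 29, 45, -42, 7, 5, -13, -27, -19, 12] -> [45, 29, 12, 7, 5, -13, -19, -27, -32, -42] -> [38, 22, 5, 0, -2, -20, -26, -34, -39, -49] -> [5, -39, -49] -> [-2, -46, -56]
  [-34, 11, 42, -47, -16, -20, 22] -> [42, 22, 11, -16, -20, -34, -47] -> [35, 15, 4, -23, -27, -41, -54] -> [35, 15, -23, -27, -41] -> [28, 8, -30, -34, -48]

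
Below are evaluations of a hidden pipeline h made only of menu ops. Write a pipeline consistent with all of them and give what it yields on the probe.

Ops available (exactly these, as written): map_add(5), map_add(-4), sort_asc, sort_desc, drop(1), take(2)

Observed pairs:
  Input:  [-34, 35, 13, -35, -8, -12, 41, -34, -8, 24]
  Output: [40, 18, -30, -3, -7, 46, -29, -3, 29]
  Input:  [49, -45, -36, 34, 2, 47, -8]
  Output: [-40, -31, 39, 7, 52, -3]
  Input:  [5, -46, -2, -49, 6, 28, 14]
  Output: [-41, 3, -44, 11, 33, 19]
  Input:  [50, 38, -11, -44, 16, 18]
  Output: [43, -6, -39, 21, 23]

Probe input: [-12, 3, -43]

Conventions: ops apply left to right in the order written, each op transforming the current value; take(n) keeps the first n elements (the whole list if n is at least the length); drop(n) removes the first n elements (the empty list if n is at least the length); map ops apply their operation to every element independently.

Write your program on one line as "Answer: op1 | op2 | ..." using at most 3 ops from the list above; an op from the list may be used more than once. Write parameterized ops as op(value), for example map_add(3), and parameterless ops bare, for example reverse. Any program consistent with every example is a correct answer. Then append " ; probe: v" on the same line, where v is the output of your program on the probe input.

drop(1) | map_add(5) ; probe: [8, -38]

Check, running the answer program on each example:
  [-34, 35, 13, -35, -8, -12, 41, -34, -8, 24] -> [35, 13, -35, -8, -12, 41, -34, -8, 24] -> [40, 18, -30, -3, -7, 46, -29, -3, 29]
  [49, -45, -36, 34, 2, 47, -8] -> [-45, -36, 34, 2, 47, -8] -> [-40, -31, 39, 7, 52, -3]
  [5, -46, -2, -49, 6, 28, 14] -> [-46, -2, -49, 6, 28, 14] -> [-41, 3, -44, 11, 33, 19]
  [50, 38, -11, -44, 16, 18] -> [38, -11, -44, 16, 18] -> [43, -6, -39, 21, 23]
  probe: [-12, 3, -43] -> [3, -43] -> [8, -38]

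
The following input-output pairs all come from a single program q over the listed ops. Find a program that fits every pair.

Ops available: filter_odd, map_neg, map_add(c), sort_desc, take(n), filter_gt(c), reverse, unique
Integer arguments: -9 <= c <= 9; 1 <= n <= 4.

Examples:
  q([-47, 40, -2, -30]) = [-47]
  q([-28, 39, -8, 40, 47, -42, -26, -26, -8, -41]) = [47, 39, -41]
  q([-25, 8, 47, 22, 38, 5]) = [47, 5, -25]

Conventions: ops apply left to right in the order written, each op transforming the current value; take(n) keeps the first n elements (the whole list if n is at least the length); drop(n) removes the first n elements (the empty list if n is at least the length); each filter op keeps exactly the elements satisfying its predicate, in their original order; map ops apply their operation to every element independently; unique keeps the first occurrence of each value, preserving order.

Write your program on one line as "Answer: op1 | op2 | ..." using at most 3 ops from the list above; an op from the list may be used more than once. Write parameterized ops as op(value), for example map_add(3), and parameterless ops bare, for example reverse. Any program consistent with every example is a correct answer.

unique | sort_desc | filter_odd

Check, running the answer program on each example:
  [-47, 40, -2, -30] -> [-47, 40, -2, -30] -> [40, -2, -30, -47] -> [-47]
  [-28, 39, -8, 40, 47, -42, -26, -26, -8, -41] -> [-28, 39, -8, 40, 47, -42, -26, -41] -> [47, 40, 39, -8, -26, -28, -41, -42] -> [47, 39, -41]
  [-25, 8, 47, 22, 38, 5] -> [-25, 8, 47, 22, 38, 5] -> [47, 38, 22, 8, 5, -25] -> [47, 5, -25]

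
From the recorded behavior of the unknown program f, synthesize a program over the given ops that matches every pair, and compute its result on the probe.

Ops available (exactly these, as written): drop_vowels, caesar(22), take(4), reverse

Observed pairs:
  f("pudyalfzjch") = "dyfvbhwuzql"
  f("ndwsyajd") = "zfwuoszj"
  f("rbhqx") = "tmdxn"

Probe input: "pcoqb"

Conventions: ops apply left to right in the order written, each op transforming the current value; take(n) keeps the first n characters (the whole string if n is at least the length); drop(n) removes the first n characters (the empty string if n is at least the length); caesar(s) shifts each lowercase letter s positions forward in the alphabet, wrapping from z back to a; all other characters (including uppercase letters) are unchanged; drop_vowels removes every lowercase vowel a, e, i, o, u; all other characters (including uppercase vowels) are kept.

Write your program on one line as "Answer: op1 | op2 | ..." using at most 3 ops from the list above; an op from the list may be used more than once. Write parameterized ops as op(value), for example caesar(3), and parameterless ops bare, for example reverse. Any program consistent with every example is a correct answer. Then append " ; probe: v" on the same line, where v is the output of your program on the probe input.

reverse | caesar(22) ; probe: "xmkyl"

Check, running the answer program on each example:
  "pudyalfzjch" -> "hcjzflaydup" -> "dyfvbhwuzql"
  "ndwsyajd" -> "djayswdn" -> "zfwuoszj"
  "rbhqx" -> "xqhbr" -> "tmdxn"
  probe: "pcoqb" -> "bqocp" -> "xmkyl"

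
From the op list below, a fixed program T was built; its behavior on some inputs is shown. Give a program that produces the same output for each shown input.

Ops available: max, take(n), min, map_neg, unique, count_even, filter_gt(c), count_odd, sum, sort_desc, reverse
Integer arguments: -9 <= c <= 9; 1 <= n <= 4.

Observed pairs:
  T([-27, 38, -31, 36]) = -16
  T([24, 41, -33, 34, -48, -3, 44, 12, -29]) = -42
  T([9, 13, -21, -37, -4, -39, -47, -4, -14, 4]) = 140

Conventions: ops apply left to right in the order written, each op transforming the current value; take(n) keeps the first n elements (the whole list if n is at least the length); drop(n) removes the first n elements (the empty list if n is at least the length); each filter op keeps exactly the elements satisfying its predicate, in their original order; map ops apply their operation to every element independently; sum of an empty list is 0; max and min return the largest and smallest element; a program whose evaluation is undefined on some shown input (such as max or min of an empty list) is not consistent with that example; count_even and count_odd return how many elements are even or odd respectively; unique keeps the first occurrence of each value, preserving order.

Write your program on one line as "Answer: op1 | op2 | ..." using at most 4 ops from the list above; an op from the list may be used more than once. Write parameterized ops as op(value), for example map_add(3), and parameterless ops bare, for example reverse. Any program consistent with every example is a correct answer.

reverse | map_neg | sort_desc | sum

Check, running the answer program on each example:
  [-27, 38, -31, 36] -> [36, -31, 38, -27] -> [-36, 31, -38, 27] -> [31, 27, -36, -38] -> -16
  [24, 41, -33, 34, -48, -3, 44, 12, -29] -> [-29, 12, 44, -3, -48, 34, -33, 41, 24] -> [29, -12, -44, 3, 48, -34, 33, -41, -24] -> [48, 33, 29, 3, -12, -24, -34, -41, -44] -> -42
  [9, 13, -21, -37, -4, -39, -47, -4, -14, 4] -> [4, -14, -4, -47, -39, -4, -37, -21, 13, 9] -> [-4, 14, 4, 47, 39, 4, 37, 21, -13, -9] -> [47, 39, 37, 21, 14, 4, 4, -4, -9, -13] -> 140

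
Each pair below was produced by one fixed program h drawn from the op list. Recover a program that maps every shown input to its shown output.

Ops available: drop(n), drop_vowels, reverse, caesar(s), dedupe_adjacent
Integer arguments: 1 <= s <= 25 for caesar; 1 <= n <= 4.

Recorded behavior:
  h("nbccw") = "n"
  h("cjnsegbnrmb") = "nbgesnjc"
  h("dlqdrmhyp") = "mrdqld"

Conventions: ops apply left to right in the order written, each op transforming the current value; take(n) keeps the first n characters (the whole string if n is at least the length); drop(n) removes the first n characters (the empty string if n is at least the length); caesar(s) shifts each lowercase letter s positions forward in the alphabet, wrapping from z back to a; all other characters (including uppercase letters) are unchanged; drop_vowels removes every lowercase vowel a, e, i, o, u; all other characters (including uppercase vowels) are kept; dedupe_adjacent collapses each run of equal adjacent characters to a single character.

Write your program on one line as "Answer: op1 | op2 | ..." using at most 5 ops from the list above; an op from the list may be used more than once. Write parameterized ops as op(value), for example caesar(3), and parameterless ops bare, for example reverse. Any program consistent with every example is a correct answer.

reverse | dedupe_adjacent | drop(1) | drop(2)

Check, running the answer program on each example:
  "nbccw" -> "wccbn" -> "wcbn" -> "cbn" -> "n"
  "cjnsegbnrmb" -> "bmrnbgesnjc" -> "bmrnbgesnjc" -> "mrnbgesnjc" -> "nbgesnjc"
  "dlqdrmhyp" -> "pyhmrdqld" -> "pyhmrdqld" -> "yhmrdqld" -> "mrdqld"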